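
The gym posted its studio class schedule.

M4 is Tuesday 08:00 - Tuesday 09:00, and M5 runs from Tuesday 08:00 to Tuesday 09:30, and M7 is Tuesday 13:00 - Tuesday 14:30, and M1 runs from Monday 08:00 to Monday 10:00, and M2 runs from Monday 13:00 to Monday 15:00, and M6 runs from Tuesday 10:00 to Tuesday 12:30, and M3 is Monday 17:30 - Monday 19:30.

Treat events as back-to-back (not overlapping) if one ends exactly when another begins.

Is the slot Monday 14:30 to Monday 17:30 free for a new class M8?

M1: ends Monday 10:00 at or before M8 starts Monday 14:30 → clear.
M2: starts Monday 13:00 before M8 ends Monday 17:30, and ends Monday 15:00 after M8 starts Monday 14:30 → overlap.
M3: starts Monday 17:30 at or after M8 ends Monday 17:30 → clear.
M4: starts Tuesday 08:00 at or after M8 ends Monday 17:30 → clear.
M5: starts Tuesday 08:00 at or after M8 ends Monday 17:30 → clear.
M6: starts Tuesday 10:00 at or after M8 ends Monday 17:30 → clear.
M7: starts Tuesday 13:00 at or after M8 ends Monday 17:30 → clear.
M8 overlaps M2.

No — it overlaps M2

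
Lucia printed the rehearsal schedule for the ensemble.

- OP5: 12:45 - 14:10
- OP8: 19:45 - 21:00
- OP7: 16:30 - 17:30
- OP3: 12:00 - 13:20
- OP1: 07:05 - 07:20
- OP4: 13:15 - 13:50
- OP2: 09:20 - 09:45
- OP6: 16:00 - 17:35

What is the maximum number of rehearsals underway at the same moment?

Sort all start/end points and keep a running count:
07:05 start OP1 → 1
07:20 end OP1 → 0
09:20 start OP2 → 1
09:45 end OP2 → 0
12:00 start OP3 → 1
12:45 start OP5 → 2
13:15 start OP4 → 3
13:20 end OP3 → 2
13:50 end OP4 → 1
14:10 end OP5 → 0
16:00 start OP6 → 1
16:30 start OP7 → 2
17:30 end OP7 → 1
17:35 end OP6 → 0
19:45 start OP8 → 1
21:00 end OP8 → 0
Peak is 3, at 13:15 (OP3, OP4, OP5).

3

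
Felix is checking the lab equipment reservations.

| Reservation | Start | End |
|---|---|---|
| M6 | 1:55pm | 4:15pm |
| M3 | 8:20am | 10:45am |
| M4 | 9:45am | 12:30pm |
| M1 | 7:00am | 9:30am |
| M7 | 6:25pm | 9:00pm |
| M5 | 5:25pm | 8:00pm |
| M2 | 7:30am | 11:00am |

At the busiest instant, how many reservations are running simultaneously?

3

Sort all start/end points and keep a running count:
7:00am start M1 → 1
7:30am start M2 → 2
8:20am start M3 → 3
9:30am end M1 → 2
9:45am start M4 → 3
10:45am end M3 → 2
11:00am end M2 → 1
12:30pm end M4 → 0
1:55pm start M6 → 1
4:15pm end M6 → 0
5:25pm start M5 → 1
6:25pm start M7 → 2
8:00pm end M5 → 1
9:00pm end M7 → 0
Peak is 3, at 8:20am (M1, M2, M3).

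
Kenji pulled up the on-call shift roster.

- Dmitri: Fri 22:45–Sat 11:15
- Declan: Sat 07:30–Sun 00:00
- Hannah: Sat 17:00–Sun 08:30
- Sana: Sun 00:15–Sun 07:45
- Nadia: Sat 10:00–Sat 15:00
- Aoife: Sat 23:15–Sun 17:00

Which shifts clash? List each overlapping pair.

Aoife & Declan, Aoife & Hannah, Aoife & Sana, Declan & Dmitri, Declan & Hannah, Declan & Nadia, Dmitri & Nadia, Hannah & Sana

Sorted by start: Dmitri, Declan, Nadia, Hannah, Aoife, Sana.
Declan starts before Dmitri ends → Dmitri and Declan overlap.
Nadia starts before Dmitri ends → Dmitri and Nadia overlap.
Hannah starts after Dmitri ends; Dmitri is clear from here.
Nadia starts before Declan ends → Declan and Nadia overlap.
Hannah starts before Declan ends → Declan and Hannah overlap.
Aoife starts before Declan ends → Declan and Aoife overlap.
Sana starts after Declan ends.
Hannah starts after Nadia ends; Nadia is clear from here.
Aoife starts before Hannah ends → Hannah and Aoife overlap.
Sana starts before Hannah ends → Hannah and Sana overlap.
Sana starts before Aoife ends → Aoife and Sana overlap.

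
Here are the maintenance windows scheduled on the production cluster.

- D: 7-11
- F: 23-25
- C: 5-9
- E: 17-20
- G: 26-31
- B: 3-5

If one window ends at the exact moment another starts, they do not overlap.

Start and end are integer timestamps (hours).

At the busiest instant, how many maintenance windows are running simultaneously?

2

Sort all start/end points and keep a running count:
3 start B → 1
5 end B → 0
5 start C → 1
7 start D → 2
9 end C → 1
11 end D → 0
17 start E → 1
20 end E → 0
23 start F → 1
25 end F → 0
26 start G → 1
31 end G → 0
Peak is 2, at 7 (C, D).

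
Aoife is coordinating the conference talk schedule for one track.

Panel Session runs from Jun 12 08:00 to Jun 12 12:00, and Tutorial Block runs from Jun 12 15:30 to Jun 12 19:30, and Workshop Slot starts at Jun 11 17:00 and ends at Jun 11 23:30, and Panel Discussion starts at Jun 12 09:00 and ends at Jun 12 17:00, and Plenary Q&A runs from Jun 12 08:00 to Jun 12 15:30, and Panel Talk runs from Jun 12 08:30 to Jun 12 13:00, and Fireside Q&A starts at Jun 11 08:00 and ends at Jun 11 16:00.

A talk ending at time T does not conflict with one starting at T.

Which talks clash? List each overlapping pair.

Sorted by start: Fireside Q&A, Workshop Slot, Panel Session, Plenary Q&A, Panel Talk, Panel Discussion, Tutorial Block.
Workshop Slot starts after Fireside Q&A ends, so Fireside Q&A has no further overlaps.
Panel Session starts after Workshop Slot ends, so Workshop Slot has no further overlaps.
Plenary Q&A starts before Panel Session ends → Panel Session and Plenary Q&A overlap.
Panel Talk starts before Panel Session ends → Panel Session and Panel Talk overlap.
Panel Discussion starts before Panel Session ends → Panel Session and Panel Discussion overlap.
Tutorial Block starts after Panel Session ends.
Panel Talk starts before Plenary Q&A ends → Plenary Q&A and Panel Talk overlap.
Panel Discussion starts before Plenary Q&A ends → Plenary Q&A and Panel Discussion overlap.
Tutorial Block starts exactly when Plenary Q&A ends (back-to-back, no overlap).
Panel Discussion starts before Panel Talk ends → Panel Talk and Panel Discussion overlap.
Tutorial Block starts after Panel Talk ends.
Tutorial Block starts before Panel Discussion ends → Panel Discussion and Tutorial Block overlap.

Panel Discussion & Panel Session, Panel Discussion & Panel Talk, Panel Discussion & Plenary Q&A, Panel Discussion & Tutorial Block, Panel Session & Panel Talk, Panel Session & Plenary Q&A, Panel Talk & Plenary Q&A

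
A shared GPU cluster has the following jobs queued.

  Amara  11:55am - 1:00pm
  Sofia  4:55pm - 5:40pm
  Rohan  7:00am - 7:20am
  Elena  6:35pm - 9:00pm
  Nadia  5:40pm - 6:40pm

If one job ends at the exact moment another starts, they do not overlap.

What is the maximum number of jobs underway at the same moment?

Sort all start/end points and keep a running count:
7:00am start Rohan → 1
7:20am end Rohan → 0
11:55am start Amara → 1
1:00pm end Amara → 0
4:55pm start Sofia → 1
5:40pm end Sofia → 0
5:40pm start Nadia → 1
6:35pm start Elena → 2
6:40pm end Nadia → 1
9:00pm end Elena → 0
Peak is 2, at 6:35pm (Elena, Nadia).

2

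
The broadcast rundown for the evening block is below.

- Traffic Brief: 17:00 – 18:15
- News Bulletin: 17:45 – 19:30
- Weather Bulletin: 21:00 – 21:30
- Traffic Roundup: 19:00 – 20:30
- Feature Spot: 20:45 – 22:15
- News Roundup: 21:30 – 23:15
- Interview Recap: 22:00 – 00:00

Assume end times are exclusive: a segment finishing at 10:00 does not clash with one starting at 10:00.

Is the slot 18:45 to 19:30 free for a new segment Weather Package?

Traffic Brief: ends 18:15 at or before Weather Package starts 18:45 → clear.
News Bulletin: starts 17:45 before Weather Package ends 19:30, and ends 19:30 after Weather Package starts 18:45 → overlap.
Traffic Roundup: starts 19:00 before Weather Package ends 19:30, and ends 20:30 after Weather Package starts 18:45 → overlap.
Feature Spot: starts 20:45 at or after Weather Package ends 19:30 → clear.
Weather Bulletin: starts 21:00 at or after Weather Package ends 19:30 → clear.
News Roundup: starts 21:30 at or after Weather Package ends 19:30 → clear.
Interview Recap: starts 22:00 at or after Weather Package ends 19:30 → clear.
Weather Package overlaps News Bulletin, Traffic Roundup.

No — it overlaps News Bulletin, Traffic Roundup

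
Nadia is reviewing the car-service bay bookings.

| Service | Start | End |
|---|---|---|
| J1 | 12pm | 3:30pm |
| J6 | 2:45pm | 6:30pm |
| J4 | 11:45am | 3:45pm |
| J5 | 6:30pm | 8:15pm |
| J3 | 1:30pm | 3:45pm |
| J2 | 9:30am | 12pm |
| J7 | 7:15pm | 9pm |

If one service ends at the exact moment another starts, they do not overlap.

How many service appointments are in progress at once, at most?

4

Walk through starts and ends in time order (an end at T is processed before a start at T):
9:30am start J2 → 1
11:45am start J4 → 2
12pm end J2 → 1
12pm start J1 → 2
1:30pm start J3 → 3
2:45pm start J6 → 4
3:30pm end J1 → 3
3:45pm end J3 → 2
3:45pm end J4 → 1
6:30pm end J6 → 0
6:30pm start J5 → 1
7:15pm start J7 → 2
8:15pm end J5 → 1
9pm end J7 → 0
Peak is 4, at 2:45pm (J1, J3, J4, J6).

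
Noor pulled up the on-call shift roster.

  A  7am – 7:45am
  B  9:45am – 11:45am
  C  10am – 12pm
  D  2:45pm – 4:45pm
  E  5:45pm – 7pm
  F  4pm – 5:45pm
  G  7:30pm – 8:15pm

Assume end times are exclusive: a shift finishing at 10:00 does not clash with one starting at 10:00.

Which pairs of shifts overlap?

Two intervals overlap when each starts before the other ends.
Sorted by start: A, B, C, D, F, E, G.
B starts after A ends, so nothing later overlaps A either.
C starts before B ends → B and C overlap.
D starts after B ends, so nothing later overlaps B either.
D starts after C ends, so nothing later overlaps C either.
F starts before D ends → D and F overlap.
E starts after D ends, so nothing later overlaps D either.
E starts exactly when F ends (back-to-back, no overlap), so nothing later overlaps F either.
G starts after E ends.

B & C, D & F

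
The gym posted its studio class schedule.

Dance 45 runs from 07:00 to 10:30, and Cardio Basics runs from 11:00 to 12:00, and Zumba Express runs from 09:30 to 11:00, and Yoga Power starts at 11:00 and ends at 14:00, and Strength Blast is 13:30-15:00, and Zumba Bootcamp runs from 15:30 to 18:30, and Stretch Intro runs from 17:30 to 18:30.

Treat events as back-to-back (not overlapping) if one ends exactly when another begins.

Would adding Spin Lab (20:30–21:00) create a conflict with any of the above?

Dance 45: ends 10:30 at or before Spin Lab starts 20:30 → clear.
Zumba Express: ends 11:00 at or before Spin Lab starts 20:30 → clear.
Cardio Basics: ends 12:00 at or before Spin Lab starts 20:30 → clear.
Yoga Power: ends 14:00 at or before Spin Lab starts 20:30 → clear.
Strength Blast: ends 15:00 at or before Spin Lab starts 20:30 → clear.
Zumba Bootcamp: ends 18:30 at or before Spin Lab starts 20:30 → clear.
Stretch Intro: ends 18:30 at or before Spin Lab starts 20:30 → clear.

No — it doesn't clash with anything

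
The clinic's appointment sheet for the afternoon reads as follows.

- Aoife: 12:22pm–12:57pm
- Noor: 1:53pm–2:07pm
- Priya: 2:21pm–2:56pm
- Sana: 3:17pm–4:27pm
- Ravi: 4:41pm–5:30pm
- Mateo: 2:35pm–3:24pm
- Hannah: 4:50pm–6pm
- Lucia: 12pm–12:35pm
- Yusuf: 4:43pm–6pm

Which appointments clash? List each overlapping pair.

Aoife & Lucia, Hannah & Ravi, Hannah & Yusuf, Mateo & Priya, Mateo & Sana, Ravi & Yusuf

Check each pair: they overlap iff neither finishes before the other starts.
Sorted by start: Lucia, Aoife, Noor, Priya, Mateo, Sana, Ravi, Yusuf, Hannah.
Aoife starts before Lucia ends → Lucia and Aoife overlap.
Noor starts after Lucia ends — done with Lucia.
Noor starts after Aoife ends — done with Aoife.
Priya starts after Noor ends — done with Noor.
Mateo starts before Priya ends → Priya and Mateo overlap.
Sana starts after Priya ends — done with Priya.
Sana starts before Mateo ends → Mateo and Sana overlap.
Ravi starts after Mateo ends — done with Mateo.
Ravi starts after Sana ends — done with Sana.
Yusuf starts before Ravi ends → Ravi and Yusuf overlap.
Hannah starts before Ravi ends → Ravi and Hannah overlap.
Hannah starts before Yusuf ends → Yusuf and Hannah overlap.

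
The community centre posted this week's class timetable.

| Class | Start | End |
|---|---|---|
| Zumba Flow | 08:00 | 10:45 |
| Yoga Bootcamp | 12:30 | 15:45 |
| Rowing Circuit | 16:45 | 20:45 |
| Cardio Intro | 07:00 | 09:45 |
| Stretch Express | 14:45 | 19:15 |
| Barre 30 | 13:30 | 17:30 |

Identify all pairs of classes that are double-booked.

Barre 30 & Rowing Circuit, Barre 30 & Stretch Express, Barre 30 & Yoga Bootcamp, Cardio Intro & Zumba Flow, Rowing Circuit & Stretch Express, Stretch Express & Yoga Bootcamp

Sorted by start: Cardio Intro, Zumba Flow, Yoga Bootcamp, Barre 30, Stretch Express, Rowing Circuit.
Zumba Flow starts before Cardio Intro ends → Cardio Intro and Zumba Flow overlap.
Yoga Bootcamp starts after Cardio Intro ends, so Cardio Intro has no further overlaps.
Yoga Bootcamp starts after Zumba Flow ends, so Zumba Flow has no further overlaps.
Barre 30 starts before Yoga Bootcamp ends → Yoga Bootcamp and Barre 30 overlap.
Stretch Express starts before Yoga Bootcamp ends → Yoga Bootcamp and Stretch Express overlap.
Rowing Circuit starts after Yoga Bootcamp ends.
Stretch Express starts before Barre 30 ends → Barre 30 and Stretch Express overlap.
Rowing Circuit starts before Barre 30 ends → Barre 30 and Rowing Circuit overlap.
Rowing Circuit starts before Stretch Express ends → Stretch Express and Rowing Circuit overlap.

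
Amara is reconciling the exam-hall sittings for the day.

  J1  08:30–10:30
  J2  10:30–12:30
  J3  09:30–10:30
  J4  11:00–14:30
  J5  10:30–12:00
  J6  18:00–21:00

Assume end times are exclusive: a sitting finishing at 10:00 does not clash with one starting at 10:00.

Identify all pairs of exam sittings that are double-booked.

J1 & J3, J2 & J4, J2 & J5, J4 & J5

Check each pair: they overlap iff neither finishes before the other starts.
Sorted by start: J1, J3, J2, J5, J4, J6.
J3 starts before J1 ends → J1 and J3 overlap.
J2 starts exactly when J1 ends (back-to-back, no overlap), so nothing later overlaps J1 either.
J2 starts exactly when J3 ends (back-to-back, no overlap), so nothing later overlaps J3 either.
J5 starts before J2 ends → J2 and J5 overlap.
J4 starts before J2 ends → J2 and J4 overlap.
J6 starts after J2 ends.
J4 starts before J5 ends → J5 and J4 overlap.
J6 starts after J5 ends.
J6 starts after J4 ends.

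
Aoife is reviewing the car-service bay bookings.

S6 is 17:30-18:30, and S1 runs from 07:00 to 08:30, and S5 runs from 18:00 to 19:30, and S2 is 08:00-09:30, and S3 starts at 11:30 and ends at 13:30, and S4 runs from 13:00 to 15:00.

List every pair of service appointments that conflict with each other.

S1 & S2, S3 & S4, S5 & S6

Sorted by start: S1, S2, S3, S4, S6, S5.
S2 starts before S1 ends → S1 and S2 overlap.
S3 starts after S1 ends, so S1 has no further overlaps.
S3 starts after S2 ends, so S2 has no further overlaps.
S4 starts before S3 ends → S3 and S4 overlap.
S6 starts after S3 ends, so S3 has no further overlaps.
S6 starts after S4 ends, so S4 has no further overlaps.
S5 starts before S6 ends → S6 and S5 overlap.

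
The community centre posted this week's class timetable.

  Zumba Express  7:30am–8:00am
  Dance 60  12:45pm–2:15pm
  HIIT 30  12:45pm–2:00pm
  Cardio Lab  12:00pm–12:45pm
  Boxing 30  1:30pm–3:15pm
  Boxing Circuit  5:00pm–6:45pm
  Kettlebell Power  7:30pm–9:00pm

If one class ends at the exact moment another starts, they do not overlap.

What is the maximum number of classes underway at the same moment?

3

Walk through starts and ends in time order (an end at T is processed before a start at T):
7:30am start Zumba Express → 1
8:00am end Zumba Express → 0
12:00pm start Cardio Lab → 1
12:45pm end Cardio Lab → 0
12:45pm start Dance 60 → 1
12:45pm start HIIT 30 → 2
1:30pm start Boxing 30 → 3
2:00pm end HIIT 30 → 2
2:15pm end Dance 60 → 1
3:15pm end Boxing 30 → 0
5:00pm start Boxing Circuit → 1
6:45pm end Boxing Circuit → 0
7:30pm start Kettlebell Power → 1
9:00pm end Kettlebell Power → 0
Peak is 3, at 1:30pm (Boxing 30, Dance 60, HIIT 30).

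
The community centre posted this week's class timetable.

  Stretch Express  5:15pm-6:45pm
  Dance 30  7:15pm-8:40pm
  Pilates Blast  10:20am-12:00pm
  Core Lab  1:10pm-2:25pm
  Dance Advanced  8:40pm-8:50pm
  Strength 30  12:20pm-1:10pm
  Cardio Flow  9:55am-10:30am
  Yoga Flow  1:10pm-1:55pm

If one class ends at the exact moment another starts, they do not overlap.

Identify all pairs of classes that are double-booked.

Sorted by start: Cardio Flow, Pilates Blast, Strength 30, Yoga Flow, Core Lab, Stretch Express, Dance 30, Dance Advanced.
Pilates Blast starts before Cardio Flow ends → Cardio Flow and Pilates Blast overlap.
Strength 30 starts after Cardio Flow ends — done with Cardio Flow.
Strength 30 starts after Pilates Blast ends — done with Pilates Blast.
Yoga Flow starts exactly when Strength 30 ends (back-to-back, no overlap) — done with Strength 30.
Core Lab starts before Yoga Flow ends → Yoga Flow and Core Lab overlap.
Stretch Express starts after Yoga Flow ends — done with Yoga Flow.
Stretch Express starts after Core Lab ends — done with Core Lab.
Dance 30 starts after Stretch Express ends — done with Stretch Express.
Dance Advanced starts exactly when Dance 30 ends (back-to-back, no overlap).

Cardio Flow & Pilates Blast, Core Lab & Yoga Flow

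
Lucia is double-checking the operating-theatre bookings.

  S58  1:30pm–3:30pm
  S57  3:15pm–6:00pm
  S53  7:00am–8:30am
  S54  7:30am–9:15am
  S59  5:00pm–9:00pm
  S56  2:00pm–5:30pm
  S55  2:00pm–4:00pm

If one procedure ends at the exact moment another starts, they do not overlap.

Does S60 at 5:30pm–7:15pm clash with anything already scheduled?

S53: ends 8:30am at or before S60 starts 5:30pm → clear.
S54: ends 9:15am at or before S60 starts 5:30pm → clear.
S58: ends 3:30pm at or before S60 starts 5:30pm → clear.
S55: ends 4:00pm at or before S60 starts 5:30pm → clear.
S56: ends 5:30pm at or before S60 starts 5:30pm → clear.
S57: starts 3:15pm before S60 ends 7:15pm, and ends 6:00pm after S60 starts 5:30pm → overlap.
S59: starts 5:00pm before S60 ends 7:15pm, and ends 9:00pm after S60 starts 5:30pm → overlap.
S60 overlaps S57, S59.

Yes — it overlaps S57, S59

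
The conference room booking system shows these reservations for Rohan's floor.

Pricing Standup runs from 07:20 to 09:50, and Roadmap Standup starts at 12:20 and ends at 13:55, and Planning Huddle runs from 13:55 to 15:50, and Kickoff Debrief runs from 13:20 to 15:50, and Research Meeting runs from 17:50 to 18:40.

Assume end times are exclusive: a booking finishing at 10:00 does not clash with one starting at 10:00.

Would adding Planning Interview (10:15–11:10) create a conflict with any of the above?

No — it doesn't clash with anything

Pricing Standup: ends 09:50 at or before Planning Interview starts 10:15 → clear.
Roadmap Standup: starts 12:20 at or after Planning Interview ends 11:10 → clear.
Kickoff Debrief: starts 13:20 at or after Planning Interview ends 11:10 → clear.
Planning Huddle: starts 13:55 at or after Planning Interview ends 11:10 → clear.
Research Meeting: starts 17:50 at or after Planning Interview ends 11:10 → clear.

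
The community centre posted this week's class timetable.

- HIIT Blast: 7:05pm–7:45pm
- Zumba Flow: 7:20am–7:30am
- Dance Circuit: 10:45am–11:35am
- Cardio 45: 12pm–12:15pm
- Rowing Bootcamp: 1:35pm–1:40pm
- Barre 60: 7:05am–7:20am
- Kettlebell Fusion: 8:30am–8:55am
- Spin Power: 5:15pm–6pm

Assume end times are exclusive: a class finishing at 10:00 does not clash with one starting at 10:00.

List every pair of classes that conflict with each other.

Sorted by start: Barre 60, Zumba Flow, Kettlebell Fusion, Dance Circuit, Cardio 45, Rowing Bootcamp, Spin Power, HIIT Blast.
Zumba Flow starts exactly when Barre 60 ends (back-to-back, no overlap) — done with Barre 60.
Kettlebell Fusion starts after Zumba Flow ends — done with Zumba Flow.
Dance Circuit starts after Kettlebell Fusion ends — done with Kettlebell Fusion.
Cardio 45 starts after Dance Circuit ends — done with Dance Circuit.
Rowing Bootcamp starts after Cardio 45 ends — done with Cardio 45.
Spin Power starts after Rowing Bootcamp ends — done with Rowing Bootcamp.
HIIT Blast starts after Spin Power ends.

none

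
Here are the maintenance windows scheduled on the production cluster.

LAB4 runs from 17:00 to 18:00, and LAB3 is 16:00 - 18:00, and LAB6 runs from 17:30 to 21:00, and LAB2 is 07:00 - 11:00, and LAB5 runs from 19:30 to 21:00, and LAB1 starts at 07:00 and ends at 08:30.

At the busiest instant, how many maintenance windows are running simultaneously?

Sweep the timeline, counting +1 at each start and −1 at each end (ends before starts at a tie):
07:00 start LAB1 → 1
07:00 start LAB2 → 2
08:30 end LAB1 → 1
11:00 end LAB2 → 0
16:00 start LAB3 → 1
17:00 start LAB4 → 2
17:30 start LAB6 → 3
18:00 end LAB3 → 2
18:00 end LAB4 → 1
19:30 start LAB5 → 2
21:00 end LAB5 → 1
21:00 end LAB6 → 0
Peak is 3, at 17:30 (LAB3, LAB4, LAB6).

3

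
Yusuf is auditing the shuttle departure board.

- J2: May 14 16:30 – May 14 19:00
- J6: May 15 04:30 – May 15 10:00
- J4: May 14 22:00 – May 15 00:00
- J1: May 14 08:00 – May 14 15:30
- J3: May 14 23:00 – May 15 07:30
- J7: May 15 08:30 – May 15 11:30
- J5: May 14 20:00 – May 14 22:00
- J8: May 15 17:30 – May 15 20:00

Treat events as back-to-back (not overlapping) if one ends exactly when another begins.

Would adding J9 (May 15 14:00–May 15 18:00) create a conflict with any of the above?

Yes — it overlaps J8

J1: ends May 14 15:30 at or before J9 starts May 15 14:00 → clear.
J2: ends May 14 19:00 at or before J9 starts May 15 14:00 → clear.
J5: ends May 14 22:00 at or before J9 starts May 15 14:00 → clear.
J4: ends May 15 00:00 at or before J9 starts May 15 14:00 → clear.
J3: ends May 15 07:30 at or before J9 starts May 15 14:00 → clear.
J6: ends May 15 10:00 at or before J9 starts May 15 14:00 → clear.
J7: ends May 15 11:30 at or before J9 starts May 15 14:00 → clear.
J8: starts May 15 17:30 before J9 ends May 15 18:00, and ends May 15 20:00 after J9 starts May 15 14:00 → overlap.
J9 overlaps J8.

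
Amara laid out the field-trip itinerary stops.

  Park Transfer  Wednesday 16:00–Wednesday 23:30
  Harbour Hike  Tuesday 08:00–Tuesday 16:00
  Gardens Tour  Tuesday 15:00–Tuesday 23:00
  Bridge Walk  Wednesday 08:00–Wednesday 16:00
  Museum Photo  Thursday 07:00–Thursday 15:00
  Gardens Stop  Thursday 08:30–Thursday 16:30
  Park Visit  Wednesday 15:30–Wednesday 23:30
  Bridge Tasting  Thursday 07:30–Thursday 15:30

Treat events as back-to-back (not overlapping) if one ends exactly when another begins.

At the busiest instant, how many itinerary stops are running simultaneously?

3

Sweep the timeline, counting +1 at each start and −1 at each end (ends before starts at a tie):
Tuesday 08:00 start Harbour Hike → 1
Tuesday 15:00 start Gardens Tour → 2
Tuesday 16:00 end Harbour Hike → 1
Tuesday 23:00 end Gardens Tour → 0
Wednesday 08:00 start Bridge Walk → 1
Wednesday 15:30 start Park Visit → 2
Wednesday 16:00 end Bridge Walk → 1
Wednesday 16:00 start Park Transfer → 2
Wednesday 23:30 end Park Transfer → 1
Wednesday 23:30 end Park Visit → 0
Thursday 07:00 start Museum Photo → 1
Thursday 07:30 start Bridge Tasting → 2
Thursday 08:30 start Gardens Stop → 3
Thursday 15:00 end Museum Photo → 2
Thursday 15:30 end Bridge Tasting → 1
Thursday 16:30 end Gardens Stop → 0
Peak is 3, at Thursday 08:30 (Bridge Tasting, Gardens Stop, Museum Photo).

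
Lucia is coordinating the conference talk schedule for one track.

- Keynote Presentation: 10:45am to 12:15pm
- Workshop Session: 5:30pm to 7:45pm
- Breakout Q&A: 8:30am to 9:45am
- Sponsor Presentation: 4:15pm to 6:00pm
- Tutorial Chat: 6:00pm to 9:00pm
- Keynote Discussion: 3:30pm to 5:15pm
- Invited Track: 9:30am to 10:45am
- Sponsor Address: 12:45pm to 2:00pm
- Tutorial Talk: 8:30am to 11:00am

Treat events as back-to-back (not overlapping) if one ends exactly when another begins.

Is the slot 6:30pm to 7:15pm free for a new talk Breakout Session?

No — it overlaps Tutorial Chat, Workshop Session

Breakout Q&A: ends 9:45am at or before Breakout Session starts 6:30pm → clear.
Tutorial Talk: ends 11:00am at or before Breakout Session starts 6:30pm → clear.
Invited Track: ends 10:45am at or before Breakout Session starts 6:30pm → clear.
Keynote Presentation: ends 12:15pm at or before Breakout Session starts 6:30pm → clear.
Sponsor Address: ends 2:00pm at or before Breakout Session starts 6:30pm → clear.
Keynote Discussion: ends 5:15pm at or before Breakout Session starts 6:30pm → clear.
Sponsor Presentation: ends 6:00pm at or before Breakout Session starts 6:30pm → clear.
Workshop Session: starts 5:30pm before Breakout Session ends 7:15pm, and ends 7:45pm after Breakout Session starts 6:30pm → overlap.
Tutorial Chat: starts 6:00pm before Breakout Session ends 7:15pm, and ends 9:00pm after Breakout Session starts 6:30pm → overlap.
Breakout Session overlaps Workshop Session, Tutorial Chat.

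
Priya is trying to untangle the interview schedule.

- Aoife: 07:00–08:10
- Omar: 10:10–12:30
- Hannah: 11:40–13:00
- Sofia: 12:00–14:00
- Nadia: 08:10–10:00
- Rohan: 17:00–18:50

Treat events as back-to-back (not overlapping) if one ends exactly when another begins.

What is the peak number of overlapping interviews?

3

Sweep the timeline, counting +1 at each start and −1 at each end (ends before starts at a tie):
07:00 start Aoife → 1
08:10 end Aoife → 0
08:10 start Nadia → 1
10:00 end Nadia → 0
10:10 start Omar → 1
11:40 start Hannah → 2
12:00 start Sofia → 3
12:30 end Omar → 2
13:00 end Hannah → 1
14:00 end Sofia → 0
17:00 start Rohan → 1
18:50 end Rohan → 0
Peak is 3, at 12:00 (Hannah, Omar, Sofia).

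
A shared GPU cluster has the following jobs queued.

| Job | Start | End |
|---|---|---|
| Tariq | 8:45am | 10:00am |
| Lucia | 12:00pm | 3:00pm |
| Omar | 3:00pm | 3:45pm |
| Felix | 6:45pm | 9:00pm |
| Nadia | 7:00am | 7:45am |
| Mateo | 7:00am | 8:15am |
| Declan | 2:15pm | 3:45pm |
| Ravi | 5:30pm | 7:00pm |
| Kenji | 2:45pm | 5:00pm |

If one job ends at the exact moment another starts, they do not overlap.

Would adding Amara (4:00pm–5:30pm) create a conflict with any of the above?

Yes — it overlaps Kenji

Nadia: ends 7:45am at or before Amara starts 4:00pm → clear.
Mateo: ends 8:15am at or before Amara starts 4:00pm → clear.
Tariq: ends 10:00am at or before Amara starts 4:00pm → clear.
Lucia: ends 3:00pm at or before Amara starts 4:00pm → clear.
Declan: ends 3:45pm at or before Amara starts 4:00pm → clear.
Kenji: starts 2:45pm before Amara ends 5:30pm, and ends 5:00pm after Amara starts 4:00pm → overlap.
Omar: ends 3:45pm at or before Amara starts 4:00pm → clear.
Ravi: starts 5:30pm at or after Amara ends 5:30pm → clear.
Felix: starts 6:45pm at or after Amara ends 5:30pm → clear.
Amara overlaps Kenji.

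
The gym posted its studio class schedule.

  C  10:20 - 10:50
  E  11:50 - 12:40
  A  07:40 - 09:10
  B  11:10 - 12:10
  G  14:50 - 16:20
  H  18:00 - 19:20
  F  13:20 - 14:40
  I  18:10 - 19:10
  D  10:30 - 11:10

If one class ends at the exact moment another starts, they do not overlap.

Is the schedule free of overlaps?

Two intervals overlap when each starts before the other ends.
Sorted by start: A, C, D, B, E, F, G, H, I.
C starts after A ends; A is clear from here.
D starts before C ends → C and D overlap.
That's a conflict, so the schedule is not conflict-free.

No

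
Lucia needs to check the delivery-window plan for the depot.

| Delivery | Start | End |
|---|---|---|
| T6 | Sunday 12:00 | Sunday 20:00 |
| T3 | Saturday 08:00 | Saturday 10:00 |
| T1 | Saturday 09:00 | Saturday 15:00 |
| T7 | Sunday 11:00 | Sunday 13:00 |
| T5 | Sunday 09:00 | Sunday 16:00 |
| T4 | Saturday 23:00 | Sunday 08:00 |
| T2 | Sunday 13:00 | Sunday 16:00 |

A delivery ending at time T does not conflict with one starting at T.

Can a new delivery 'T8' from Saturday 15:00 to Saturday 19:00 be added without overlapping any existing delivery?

T3: ends Saturday 10:00 at or before T8 starts Saturday 15:00 → clear.
T1: ends Saturday 15:00 at or before T8 starts Saturday 15:00 → clear.
T4: starts Saturday 23:00 at or after T8 ends Saturday 19:00 → clear.
T5: starts Sunday 09:00 at or after T8 ends Saturday 19:00 → clear.
T7: starts Sunday 11:00 at or after T8 ends Saturday 19:00 → clear.
T6: starts Sunday 12:00 at or after T8 ends Saturday 19:00 → clear.
T2: starts Sunday 13:00 at or after T8 ends Saturday 19:00 → clear.

Yes — the slot is free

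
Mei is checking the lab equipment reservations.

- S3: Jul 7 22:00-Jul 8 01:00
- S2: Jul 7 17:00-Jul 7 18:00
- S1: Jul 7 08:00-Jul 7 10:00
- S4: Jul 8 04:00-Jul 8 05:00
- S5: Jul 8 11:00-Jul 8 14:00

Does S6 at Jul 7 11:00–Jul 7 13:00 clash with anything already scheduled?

S1: ends Jul 7 10:00 at or before S6 starts Jul 7 11:00 → clear.
S2: starts Jul 7 17:00 at or after S6 ends Jul 7 13:00 → clear.
S3: starts Jul 7 22:00 at or after S6 ends Jul 7 13:00 → clear.
S4: starts Jul 8 04:00 at or after S6 ends Jul 7 13:00 → clear.
S5: starts Jul 8 11:00 at or after S6 ends Jul 7 13:00 → clear.

No — it doesn't clash with anything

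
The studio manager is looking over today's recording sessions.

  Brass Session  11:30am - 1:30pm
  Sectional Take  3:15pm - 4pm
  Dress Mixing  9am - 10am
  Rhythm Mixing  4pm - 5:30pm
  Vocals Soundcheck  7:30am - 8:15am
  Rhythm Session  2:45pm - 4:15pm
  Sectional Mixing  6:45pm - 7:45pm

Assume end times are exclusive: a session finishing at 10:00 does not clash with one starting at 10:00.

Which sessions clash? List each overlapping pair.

Rhythm Mixing & Rhythm Session, Rhythm Session & Sectional Take

Sorted by start: Vocals Soundcheck, Dress Mixing, Brass Session, Rhythm Session, Sectional Take, Rhythm Mixing, Sectional Mixing.
Dress Mixing starts after Vocals Soundcheck ends — done with Vocals Soundcheck.
Brass Session starts after Dress Mixing ends — done with Dress Mixing.
Rhythm Session starts after Brass Session ends — done with Brass Session.
Sectional Take starts before Rhythm Session ends → Rhythm Session and Sectional Take overlap.
Rhythm Mixing starts before Rhythm Session ends → Rhythm Session and Rhythm Mixing overlap.
Sectional Mixing starts after Rhythm Session ends.
Rhythm Mixing starts exactly when Sectional Take ends (back-to-back, no overlap) — done with Sectional Take.
Sectional Mixing starts after Rhythm Mixing ends.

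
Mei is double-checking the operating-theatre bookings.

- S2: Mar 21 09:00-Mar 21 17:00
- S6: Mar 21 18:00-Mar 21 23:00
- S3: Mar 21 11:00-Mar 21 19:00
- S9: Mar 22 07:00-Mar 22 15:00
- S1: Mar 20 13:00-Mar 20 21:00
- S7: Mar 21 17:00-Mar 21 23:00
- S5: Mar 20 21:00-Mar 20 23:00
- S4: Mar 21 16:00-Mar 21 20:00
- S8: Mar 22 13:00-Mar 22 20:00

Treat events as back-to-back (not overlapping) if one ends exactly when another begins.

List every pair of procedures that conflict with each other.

S2 & S3, S2 & S4, S3 & S4, S3 & S6, S3 & S7, S4 & S6, S4 & S7, S6 & S7, S8 & S9

Check each pair: they overlap iff neither finishes before the other starts.
Sorted by start: S1, S5, S2, S3, S4, S7, S6, S9, S8.
S5 starts exactly when S1 ends (back-to-back, no overlap), so S1 has no further overlaps.
S2 starts after S5 ends, so S5 has no further overlaps.
S3 starts before S2 ends → S2 and S3 overlap.
S4 starts before S2 ends → S2 and S4 overlap.
S7 starts exactly when S2 ends (back-to-back, no overlap), so S2 has no further overlaps.
S4 starts before S3 ends → S3 and S4 overlap.
S7 starts before S3 ends → S3 and S7 overlap.
S6 starts before S3 ends → S3 and S6 overlap.
S9 starts after S3 ends, so S3 has no further overlaps.
S7 starts before S4 ends → S4 and S7 overlap.
S6 starts before S4 ends → S4 and S6 overlap.
S9 starts after S4 ends, so S4 has no further overlaps.
S6 starts before S7 ends → S7 and S6 overlap.
S9 starts after S7 ends, so S7 has no further overlaps.
S9 starts after S6 ends, so S6 has no further overlaps.
S8 starts before S9 ends → S9 and S8 overlap.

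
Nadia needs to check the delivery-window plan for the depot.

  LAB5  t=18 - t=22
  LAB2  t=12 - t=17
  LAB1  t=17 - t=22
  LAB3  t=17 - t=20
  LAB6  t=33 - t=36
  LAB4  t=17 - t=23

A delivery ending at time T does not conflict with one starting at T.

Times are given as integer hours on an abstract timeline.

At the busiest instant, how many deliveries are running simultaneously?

4

Walk through starts and ends in time order (an end at T is processed before a start at T):
t=12 start LAB2 → 1
t=17 end LAB2 → 0
t=17 start LAB1 → 1
t=17 start LAB3 → 2
t=17 start LAB4 → 3
t=18 start LAB5 → 4
t=20 end LAB3 → 3
t=22 end LAB1 → 2
t=22 end LAB5 → 1
t=23 end LAB4 → 0
t=33 start LAB6 → 1
t=36 end LAB6 → 0
Peak is 4, at t=18 (LAB1, LAB3, LAB4, LAB5).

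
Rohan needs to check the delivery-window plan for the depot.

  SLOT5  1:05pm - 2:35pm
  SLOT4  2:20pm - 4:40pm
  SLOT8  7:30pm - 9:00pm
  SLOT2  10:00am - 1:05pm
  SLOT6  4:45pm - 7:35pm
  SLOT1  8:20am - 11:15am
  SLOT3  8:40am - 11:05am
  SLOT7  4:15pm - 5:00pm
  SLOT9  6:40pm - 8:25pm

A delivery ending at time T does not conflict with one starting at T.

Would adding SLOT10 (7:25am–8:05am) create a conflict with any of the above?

SLOT1: starts 8:20am at or after SLOT10 ends 8:05am → clear.
SLOT3: starts 8:40am at or after SLOT10 ends 8:05am → clear.
SLOT2: starts 10:00am at or after SLOT10 ends 8:05am → clear.
SLOT5: starts 1:05pm at or after SLOT10 ends 8:05am → clear.
SLOT4: starts 2:20pm at or after SLOT10 ends 8:05am → clear.
SLOT7: starts 4:15pm at or after SLOT10 ends 8:05am → clear.
SLOT6: starts 4:45pm at or after SLOT10 ends 8:05am → clear.
SLOT9: starts 6:40pm at or after SLOT10 ends 8:05am → clear.
SLOT8: starts 7:30pm at or after SLOT10 ends 8:05am → clear.

No — it doesn't clash with anything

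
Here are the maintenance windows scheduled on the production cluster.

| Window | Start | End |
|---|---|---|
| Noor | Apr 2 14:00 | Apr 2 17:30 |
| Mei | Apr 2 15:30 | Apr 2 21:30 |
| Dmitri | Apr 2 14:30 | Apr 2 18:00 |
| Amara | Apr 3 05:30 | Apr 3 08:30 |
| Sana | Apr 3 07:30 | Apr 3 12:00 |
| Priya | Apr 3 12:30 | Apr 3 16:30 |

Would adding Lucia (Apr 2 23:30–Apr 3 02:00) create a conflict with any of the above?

No — it doesn't clash with anything

Noor: ends Apr 2 17:30 at or before Lucia starts Apr 2 23:30 → clear.
Dmitri: ends Apr 2 18:00 at or before Lucia starts Apr 2 23:30 → clear.
Mei: ends Apr 2 21:30 at or before Lucia starts Apr 2 23:30 → clear.
Amara: starts Apr 3 05:30 at or after Lucia ends Apr 3 02:00 → clear.
Sana: starts Apr 3 07:30 at or after Lucia ends Apr 3 02:00 → clear.
Priya: starts Apr 3 12:30 at or after Lucia ends Apr 3 02:00 → clear.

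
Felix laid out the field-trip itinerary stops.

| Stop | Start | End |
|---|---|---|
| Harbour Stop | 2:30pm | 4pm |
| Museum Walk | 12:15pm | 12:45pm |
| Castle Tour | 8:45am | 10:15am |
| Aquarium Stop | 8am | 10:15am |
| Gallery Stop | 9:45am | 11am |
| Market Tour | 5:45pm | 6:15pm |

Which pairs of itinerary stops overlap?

Two intervals overlap when each starts before the other ends.
Sorted by start: Aquarium Stop, Castle Tour, Gallery Stop, Museum Walk, Harbour Stop, Market Tour.
Castle Tour starts before Aquarium Stop ends → Aquarium Stop and Castle Tour overlap.
Gallery Stop starts before Aquarium Stop ends → Aquarium Stop and Gallery Stop overlap.
Museum Walk starts after Aquarium Stop ends, so nothing later overlaps Aquarium Stop either.
Gallery Stop starts before Castle Tour ends → Castle Tour and Gallery Stop overlap.
Museum Walk starts after Castle Tour ends, so nothing later overlaps Castle Tour either.
Museum Walk starts after Gallery Stop ends, so nothing later overlaps Gallery Stop either.
Harbour Stop starts after Museum Walk ends, so nothing later overlaps Museum Walk either.
Market Tour starts after Harbour Stop ends.

Aquarium Stop & Castle Tour, Aquarium Stop & Gallery Stop, Castle Tour & Gallery Stop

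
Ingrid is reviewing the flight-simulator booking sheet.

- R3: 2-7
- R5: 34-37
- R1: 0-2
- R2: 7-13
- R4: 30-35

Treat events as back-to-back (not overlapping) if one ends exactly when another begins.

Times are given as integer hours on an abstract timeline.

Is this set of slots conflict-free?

No

Two intervals overlap when each starts before the other ends.
Sorted by start: R1, R3, R2, R4, R5.
R3 starts exactly when R1 ends (back-to-back, no overlap), so nothing later overlaps R1 either.
R2 starts exactly when R3 ends (back-to-back, no overlap), so nothing later overlaps R3 either.
R4 starts after R2 ends, so nothing later overlaps R2 either.
R5 starts before R4 ends → R4 and R5 overlap.
That's a conflict, so the schedule is not conflict-free.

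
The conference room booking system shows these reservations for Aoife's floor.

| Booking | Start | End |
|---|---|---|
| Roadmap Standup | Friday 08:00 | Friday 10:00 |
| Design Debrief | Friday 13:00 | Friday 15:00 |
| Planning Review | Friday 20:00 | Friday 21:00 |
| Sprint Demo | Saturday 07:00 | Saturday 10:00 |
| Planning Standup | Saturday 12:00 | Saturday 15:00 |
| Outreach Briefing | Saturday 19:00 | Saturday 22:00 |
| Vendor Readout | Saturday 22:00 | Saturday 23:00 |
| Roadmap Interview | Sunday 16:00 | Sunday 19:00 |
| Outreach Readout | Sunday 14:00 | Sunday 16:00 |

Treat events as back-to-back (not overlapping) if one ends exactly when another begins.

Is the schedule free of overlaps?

Yes

Sorted by start: Roadmap Standup, Design Debrief, Planning Review, Sprint Demo, Planning Standup, Outreach Briefing, Vendor Readout, Outreach Readout, Roadmap Interview.
Design Debrief starts after Roadmap Standup ends, so nothing later overlaps Roadmap Standup either.
Planning Review starts after Design Debrief ends, so nothing later overlaps Design Debrief either.
Sprint Demo starts after Planning Review ends, so nothing later overlaps Planning Review either.
Planning Standup starts after Sprint Demo ends, so nothing later overlaps Sprint Demo either.
Outreach Briefing starts after Planning Standup ends, so nothing later overlaps Planning Standup either.
Vendor Readout starts exactly when Outreach Briefing ends (back-to-back, no overlap), so nothing later overlaps Outreach Briefing either.
Outreach Readout starts after Vendor Readout ends, so nothing later overlaps Vendor Readout either.
Roadmap Interview starts exactly when Outreach Readout ends (back-to-back, no overlap).
Every pair is clear; the schedule has no overlaps.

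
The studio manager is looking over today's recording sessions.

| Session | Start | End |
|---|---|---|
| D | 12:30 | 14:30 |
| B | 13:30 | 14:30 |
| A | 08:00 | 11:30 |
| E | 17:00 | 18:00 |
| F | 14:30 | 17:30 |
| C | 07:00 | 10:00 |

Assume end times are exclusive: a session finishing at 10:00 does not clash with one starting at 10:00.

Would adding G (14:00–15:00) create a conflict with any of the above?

C: ends 10:00 at or before G starts 14:00 → clear.
A: ends 11:30 at or before G starts 14:00 → clear.
D: starts 12:30 before G ends 15:00, and ends 14:30 after G starts 14:00 → overlap.
B: starts 13:30 before G ends 15:00, and ends 14:30 after G starts 14:00 → overlap.
F: starts 14:30 before G ends 15:00, and ends 17:30 after G starts 14:00 → overlap.
E: starts 17:00 at or after G ends 15:00 → clear.
G overlaps B, D, F.

Yes — it overlaps B, D, F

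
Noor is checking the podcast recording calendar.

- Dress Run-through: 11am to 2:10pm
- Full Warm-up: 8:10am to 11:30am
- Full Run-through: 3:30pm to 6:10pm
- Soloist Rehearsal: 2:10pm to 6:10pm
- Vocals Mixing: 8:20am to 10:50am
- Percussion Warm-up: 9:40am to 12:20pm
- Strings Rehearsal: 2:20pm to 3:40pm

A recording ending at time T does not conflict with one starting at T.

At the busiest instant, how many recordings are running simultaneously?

3

Walk through starts and ends in time order (an end at T is processed before a start at T):
8:10am start Full Warm-up → 1
8:20am start Vocals Mixing → 2
9:40am start Percussion Warm-up → 3
10:50am end Vocals Mixing → 2
11am start Dress Run-through → 3
11:30am end Full Warm-up → 2
12:20pm end Percussion Warm-up → 1
2:10pm end Dress Run-through → 0
2:10pm start Soloist Rehearsal → 1
2:20pm start Strings Rehearsal → 2
3:30pm start Full Run-through → 3
3:40pm end Strings Rehearsal → 2
6:10pm end Full Run-through → 1
6:10pm end Soloist Rehearsal → 0
Peak is 3, at 9:40am (Full Warm-up, Percussion Warm-up, Vocals Mixing).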